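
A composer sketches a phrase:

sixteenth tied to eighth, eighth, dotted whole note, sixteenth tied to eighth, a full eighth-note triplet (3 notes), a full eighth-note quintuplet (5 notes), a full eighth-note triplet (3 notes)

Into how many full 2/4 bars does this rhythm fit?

6

One bar of 2/4 = 8 sixteenth notes.
In sixteenth notes: sixteenth tied to eighth (sixteenth + eighth) = 3; eighth = 2; dotted whole note = 24; sixteenth tied to eighth (sixteenth + eighth) = 3; a full eighth-note triplet (3 notes) (three triplet eighths span one quarter) = 4; a full eighth-note quintuplet (5 notes) (five quintuplet eighths span one half) = 8; a full eighth-note triplet (3 notes) (three triplet eighths span one quarter) = 4.
Sum: 3 + 2 + 24 + 3 + 4 + 8 + 4 = 48.
48 ÷ 8 = 6 complete bars with 0 left over.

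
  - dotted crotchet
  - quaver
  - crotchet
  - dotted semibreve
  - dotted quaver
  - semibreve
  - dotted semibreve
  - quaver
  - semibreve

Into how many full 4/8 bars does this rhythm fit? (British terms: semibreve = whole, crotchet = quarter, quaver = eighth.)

One bar of 4/8 = 8 sixteenth notes.
Working in sixteenth notes: dotted crotchet = 6; quaver = 2; crotchet = 4; dotted semibreve = 24; dotted quaver = 3; semibreve = 16; dotted semibreve = 24; quaver = 2; semibreve = 16.
Adding: 6 + 2 + 4 + 24 + 3 + 16 + 24 + 2 + 16 = 97.
97 ÷ 8 = 12 complete bars with 1 left over.

12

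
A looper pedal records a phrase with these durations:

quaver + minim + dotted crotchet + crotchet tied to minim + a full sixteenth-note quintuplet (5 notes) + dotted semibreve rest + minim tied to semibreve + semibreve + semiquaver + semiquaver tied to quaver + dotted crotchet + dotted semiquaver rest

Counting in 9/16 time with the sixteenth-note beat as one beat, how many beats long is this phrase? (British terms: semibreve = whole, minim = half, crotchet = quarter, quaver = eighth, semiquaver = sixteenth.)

One sixteenth-note beat = 2 thirty-second notes.
Working in thirty-second notes: quaver = 4; minim = 16; dotted crotchet = 12; crotchet tied to minim (crotchet + minim) = 24; a full sixteenth-note quintuplet (5 notes) (five quintuplet sixteenths span one quarter) = 8; dotted semibreve rest = 48; minim tied to semibreve (minim + semibreve) = 48; semibreve = 32; semiquaver = 2; semiquaver tied to quaver (semiquaver + quaver) = 6; dotted crotchet = 12; dotted semiquaver rest = 3.
Altogether 4 + 16 + 12 + 24 + 8 + 48 + 48 + 32 + 2 + 6 + 12 + 3 = 215.
215 ÷ 2 = 107.5 beats.

107.5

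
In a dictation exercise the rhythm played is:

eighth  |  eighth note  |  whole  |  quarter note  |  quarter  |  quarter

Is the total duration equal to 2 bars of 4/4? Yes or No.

Yes

One bar of 4/4 = 8 eighth notes, so 2 bars = 16.
Convert each value to eighth notes: eighth = 1; eighth note = 1; whole = 8; quarter note = 2; quarter = 2; quarter = 2.
Sum: 1 + 1 + 8 + 2 + 2 + 2 = 16.
16 equals 16, so the answer is Yes.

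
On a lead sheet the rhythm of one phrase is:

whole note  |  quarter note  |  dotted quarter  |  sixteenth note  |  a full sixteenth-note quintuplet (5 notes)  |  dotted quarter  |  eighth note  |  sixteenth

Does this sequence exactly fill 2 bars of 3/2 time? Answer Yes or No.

One bar of 3/2 = 24 sixteenth notes, so 2 bars = 48.
Each duration in sixteenth notes: whole note = 16; quarter note = 4; dotted quarter = 6; sixteenth note = 1; a full sixteenth-note quintuplet (5 notes) (five quintuplet sixteenths span one quarter) = 4; dotted quarter = 6; eighth note = 2; sixteenth = 1.
Sum: 16 + 4 + 6 + 1 + 4 + 6 + 2 + 1 = 40.
40 falls short of 48, so the answer is No.

No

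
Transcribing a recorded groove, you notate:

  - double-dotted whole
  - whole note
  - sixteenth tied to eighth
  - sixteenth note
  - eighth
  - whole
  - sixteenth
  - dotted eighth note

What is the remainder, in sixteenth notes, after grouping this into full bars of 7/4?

One bar of 7/4 = 28 sixteenth notes.
Working in sixteenth notes: double-dotted whole = 28; whole note = 16; sixteenth tied to eighth (sixteenth + eighth) = 3; sixteenth note = 1; eighth = 2; whole = 16; sixteenth = 1; dotted eighth note = 3.
Adding: 28 + 16 + 3 + 1 + 2 + 16 + 1 + 3 = 70.
70 ÷ 28 = 2 complete bars with 14 sixteenth notes remaining.

14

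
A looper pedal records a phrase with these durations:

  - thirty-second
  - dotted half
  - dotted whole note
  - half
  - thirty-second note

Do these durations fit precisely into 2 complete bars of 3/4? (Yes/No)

One bar of 3/4 = 24 thirty-second notes, so 2 bars = 48.
In thirty-second notes: thirty-second = 1; dotted half = 24; dotted whole note = 48; half = 16; thirty-second note = 1.
Adding: 1 + 24 + 48 + 16 + 1 = 90.
90 exceeds 48, so the answer is No.

No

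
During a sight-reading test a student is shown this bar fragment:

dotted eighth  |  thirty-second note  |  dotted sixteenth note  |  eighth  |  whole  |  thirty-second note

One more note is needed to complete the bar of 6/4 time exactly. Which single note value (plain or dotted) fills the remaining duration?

The bar of 6/4 = 48 thirty-second notes.
Each duration in thirty-second notes: dotted eighth = 6; thirty-second note = 1; dotted sixteenth note = 3; eighth = 4; whole = 32; thirty-second note = 1.
Altogether 6 + 1 + 3 + 4 + 32 + 1 = 47.
Remaining: 48 − 47 = 1 thirty-second note, which is a thirty-second note.

thirty-second note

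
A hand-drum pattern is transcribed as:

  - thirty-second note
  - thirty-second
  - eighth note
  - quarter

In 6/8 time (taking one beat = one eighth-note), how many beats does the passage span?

3.5

One eighth-note beat = 4 thirty-second notes.
Convert each value to thirty-second notes: thirty-second note = 1; thirty-second = 1; eighth note = 4; quarter = 8.
Sum: 1 + 1 + 4 + 8 = 14.
14 ÷ 4 = 3.5 beats.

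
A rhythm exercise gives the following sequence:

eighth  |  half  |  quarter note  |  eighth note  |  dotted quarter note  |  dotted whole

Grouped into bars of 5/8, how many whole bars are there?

One bar of 5/8 = 5 eighth notes.
Working in eighth notes: eighth = 1; half = 4; quarter note = 2; eighth note = 1; dotted quarter note = 3; dotted whole = 12.
Sum: 1 + 4 + 2 + 1 + 3 + 12 = 23.
23 ÷ 5 = 4 complete bars with 3 left over.

4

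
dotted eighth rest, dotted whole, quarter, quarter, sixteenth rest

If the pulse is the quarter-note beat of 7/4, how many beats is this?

One quarter-note beat = 4 sixteenth notes.
Express everything in sixteenth notes: dotted eighth rest = 3; dotted whole = 24; quarter = 4; quarter = 4; sixteenth rest = 1.
Adding: 3 + 24 + 4 + 4 + 1 = 36.
36 ÷ 4 = 9 beats.

9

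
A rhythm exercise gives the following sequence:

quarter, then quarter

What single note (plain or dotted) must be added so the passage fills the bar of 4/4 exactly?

half note

The bar of 4/4 = 4 quarter notes.
Working in quarter notes: quarter = 1; quarter = 1.
Altogether 1 + 1 = 2.
Remaining: 4 − 2 = 2 quarter notes, which is a half note.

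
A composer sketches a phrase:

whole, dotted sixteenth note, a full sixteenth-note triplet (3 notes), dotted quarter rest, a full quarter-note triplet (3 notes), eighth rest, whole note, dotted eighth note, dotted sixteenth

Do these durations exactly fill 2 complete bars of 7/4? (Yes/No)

Yes

One bar of 7/4 = 56 thirty-second notes, so 2 bars = 112.
Express everything in thirty-second notes: whole = 32; dotted sixteenth note = 3; a full sixteenth-note triplet (3 notes) (three triplet sixteenths span one eighth) = 4; dotted quarter rest = 12; a full quarter-note triplet (3 notes) (three triplet quarters span one half) = 16; eighth rest = 4; whole note = 32; dotted eighth note = 6; dotted sixteenth = 3.
Total: 32 + 3 + 4 + 12 + 16 + 4 + 32 + 6 + 3 = 112.
112 equals 112, so the answer is Yes.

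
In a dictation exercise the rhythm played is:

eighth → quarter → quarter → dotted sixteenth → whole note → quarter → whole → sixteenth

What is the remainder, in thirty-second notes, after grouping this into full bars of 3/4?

1

One bar of 3/4 = 24 thirty-second notes.
In thirty-second notes: eighth = 4; quarter = 8; quarter = 8; dotted sixteenth = 3; whole note = 32; quarter = 8; whole = 32; sixteenth = 2.
Adding: 4 + 8 + 8 + 3 + 32 + 8 + 32 + 2 = 97.
97 ÷ 24 = 4 complete bars with 1 thirty-second note remaining.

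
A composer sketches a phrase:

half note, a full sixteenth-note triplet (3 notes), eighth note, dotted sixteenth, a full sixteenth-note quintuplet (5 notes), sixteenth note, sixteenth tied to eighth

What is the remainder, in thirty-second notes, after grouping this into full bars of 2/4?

11

One bar of 2/4 = 16 thirty-second notes.
Convert each value to thirty-second notes: half note = 16; a full sixteenth-note triplet (3 notes) (three triplet sixteenths span one eighth) = 4; eighth note = 4; dotted sixteenth = 3; a full sixteenth-note quintuplet (5 notes) (five quintuplet sixteenths span one quarter) = 8; sixteenth note = 2; sixteenth tied to eighth (sixteenth + eighth) = 6.
Total: 16 + 4 + 4 + 3 + 8 + 2 + 6 = 43.
43 ÷ 16 = 2 complete bars with 11 thirty-second notes remaining.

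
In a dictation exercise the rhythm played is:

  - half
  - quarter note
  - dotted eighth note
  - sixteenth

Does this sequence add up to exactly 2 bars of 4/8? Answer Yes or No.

One bar of 4/8 = 8 sixteenth notes, so 2 bars = 16.
Convert each value to sixteenth notes: half = 8; quarter note = 4; dotted eighth note = 3; sixteenth = 1.
Total: 8 + 4 + 3 + 1 = 16.
16 equals 16, so the answer is Yes.

Yes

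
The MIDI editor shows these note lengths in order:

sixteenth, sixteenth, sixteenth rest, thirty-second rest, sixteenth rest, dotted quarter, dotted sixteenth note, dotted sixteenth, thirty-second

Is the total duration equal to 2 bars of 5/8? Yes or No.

No

One bar of 5/8 = 20 thirty-second notes, so 2 bars = 40.
Convert each value to thirty-second notes: sixteenth = 2; sixteenth = 2; sixteenth rest = 2; thirty-second rest = 1; sixteenth rest = 2; dotted quarter = 12; dotted sixteenth note = 3; dotted sixteenth = 3; thirty-second = 1.
Altogether 2 + 2 + 2 + 1 + 2 + 12 + 3 + 3 + 1 = 28.
28 falls short of 40, so the answer is No.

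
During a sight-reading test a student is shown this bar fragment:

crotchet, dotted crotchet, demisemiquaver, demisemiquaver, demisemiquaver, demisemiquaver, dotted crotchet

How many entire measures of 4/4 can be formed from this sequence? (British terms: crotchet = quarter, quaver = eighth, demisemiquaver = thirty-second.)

1

One bar of 4/4 = 32 thirty-second notes.
Working in thirty-second notes: crotchet = 8; dotted crotchet = 12; demisemiquaver = 1; demisemiquaver = 1; demisemiquaver = 1; demisemiquaver = 1; dotted crotchet = 12.
Total: 8 + 12 + 1 + 1 + 1 + 1 + 12 = 36.
36 ÷ 32 = 1 complete bar with 4 left over.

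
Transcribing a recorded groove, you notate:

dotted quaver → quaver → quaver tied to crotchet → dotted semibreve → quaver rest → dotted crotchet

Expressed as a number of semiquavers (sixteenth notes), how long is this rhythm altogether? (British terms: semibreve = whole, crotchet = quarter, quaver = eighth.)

43

Each duration in sixteenth notes: dotted quaver = 3; quaver = 2; quaver tied to crotchet (quaver + crotchet) = 6; dotted semibreve = 24; quaver rest = 2; dotted crotchet = 6.
Altogether 3 + 2 + 6 + 24 + 2 + 6 = 43 sixteenth notes.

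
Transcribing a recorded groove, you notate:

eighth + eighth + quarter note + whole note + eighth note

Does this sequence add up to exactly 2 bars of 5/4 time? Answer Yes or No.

No

One bar of 5/4 = 10 eighth notes, so 2 bars = 20.
Working in eighth notes: eighth = 1; eighth = 1; quarter note = 2; whole note = 8; eighth note = 1.
Total: 1 + 1 + 2 + 8 + 1 = 13.
13 falls short of 20, so the answer is No.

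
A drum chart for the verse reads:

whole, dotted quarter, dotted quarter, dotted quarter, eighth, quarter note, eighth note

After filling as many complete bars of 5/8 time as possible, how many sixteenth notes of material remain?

One bar of 5/8 = 5 eighth notes.
Working in eighth notes: whole = 8; dotted quarter = 3; dotted quarter = 3; dotted quarter = 3; eighth = 1; quarter note = 2; eighth note = 1.
Total: 8 + 3 + 3 + 3 + 1 + 2 + 1 = 21.
21 ÷ 5 = 4 complete bars with 1 eighth note remaining = 2 sixteenth notes.

2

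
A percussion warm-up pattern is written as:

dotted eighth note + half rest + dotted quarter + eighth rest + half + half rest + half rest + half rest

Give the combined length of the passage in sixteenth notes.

51

Express everything in sixteenth notes: dotted eighth note = 3; half rest = 8; dotted quarter = 6; eighth rest = 2; half = 8; half rest = 8; half rest = 8; half rest = 8.
Adding: 3 + 8 + 6 + 2 + 8 + 8 + 8 + 8 = 51 sixteenth notes.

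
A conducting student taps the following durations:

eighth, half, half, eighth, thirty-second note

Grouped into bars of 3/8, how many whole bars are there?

3

One bar of 3/8 = 12 thirty-second notes.
Working in thirty-second notes: eighth = 4; half = 16; half = 16; eighth = 4; thirty-second note = 1.
Adding: 4 + 16 + 16 + 4 + 1 = 41.
41 ÷ 12 = 3 complete bars with 5 left over.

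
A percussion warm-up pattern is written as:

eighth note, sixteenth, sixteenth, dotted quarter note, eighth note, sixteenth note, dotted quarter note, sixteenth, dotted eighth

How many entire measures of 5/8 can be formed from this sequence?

One bar of 5/8 = 10 sixteenth notes.
In sixteenth notes: eighth note = 2; sixteenth = 1; sixteenth = 1; dotted quarter note = 6; eighth note = 2; sixteenth note = 1; dotted quarter note = 6; sixteenth = 1; dotted eighth = 3.
Altogether 2 + 1 + 1 + 6 + 2 + 1 + 6 + 1 + 3 = 23.
23 ÷ 10 = 2 complete bars with 3 left over.

2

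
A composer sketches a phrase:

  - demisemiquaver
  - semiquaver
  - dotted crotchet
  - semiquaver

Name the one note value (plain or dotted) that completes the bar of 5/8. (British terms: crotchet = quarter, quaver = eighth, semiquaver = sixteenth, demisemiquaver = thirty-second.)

dotted sixteenth note

The bar of 5/8 = 20 thirty-second notes.
Express everything in thirty-second notes: demisemiquaver = 1; semiquaver = 2; dotted crotchet = 12; semiquaver = 2.
Total: 1 + 2 + 12 + 2 = 17.
Remaining: 20 − 17 = 3 thirty-second notes, which is a dotted sixteenth note.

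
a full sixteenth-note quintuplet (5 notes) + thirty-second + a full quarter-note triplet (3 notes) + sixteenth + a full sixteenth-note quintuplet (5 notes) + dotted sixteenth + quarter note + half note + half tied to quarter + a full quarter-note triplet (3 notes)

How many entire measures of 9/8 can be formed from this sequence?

One bar of 9/8 = 36 thirty-second notes.
Express everything in thirty-second notes: a full sixteenth-note quintuplet (5 notes) (five quintuplet sixteenths span one quarter) = 8; thirty-second = 1; a full quarter-note triplet (3 notes) (three triplet quarters span one half) = 16; sixteenth = 2; a full sixteenth-note quintuplet (5 notes) (five quintuplet sixteenths span one quarter) = 8; dotted sixteenth = 3; quarter note = 8; half note = 16; half tied to quarter (half + quarter) = 24; a full quarter-note triplet (3 notes) (three triplet quarters span one half) = 16.
Total: 8 + 1 + 16 + 2 + 8 + 3 + 8 + 16 + 24 + 16 = 102.
102 ÷ 36 = 2 complete bars with 30 left over.

2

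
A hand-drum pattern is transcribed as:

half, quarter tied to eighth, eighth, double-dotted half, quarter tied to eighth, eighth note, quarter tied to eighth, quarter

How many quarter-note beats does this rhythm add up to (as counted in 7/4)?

12

One quarter-note beat = 2 eighth notes.
Convert each value to eighth notes: half = 4; quarter tied to eighth (quarter + eighth) = 3; eighth = 1; double-dotted half = 7; quarter tied to eighth (quarter + eighth) = 3; eighth note = 1; quarter tied to eighth (quarter + eighth) = 3; quarter = 2.
Adding: 4 + 3 + 1 + 7 + 3 + 1 + 3 + 2 = 24.
24 ÷ 2 = 12 beats.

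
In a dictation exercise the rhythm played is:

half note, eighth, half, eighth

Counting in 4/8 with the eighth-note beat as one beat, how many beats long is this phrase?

One eighth-note beat = 2 sixteenth notes.
Working in sixteenth notes: half note = 8; eighth = 2; half = 8; eighth = 2.
Altogether 8 + 2 + 8 + 2 = 20.
20 ÷ 2 = 10 beats.

10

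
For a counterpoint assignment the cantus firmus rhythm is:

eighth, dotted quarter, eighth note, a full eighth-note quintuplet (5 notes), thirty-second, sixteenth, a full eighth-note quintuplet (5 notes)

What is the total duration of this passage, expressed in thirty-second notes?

55

Convert each value to thirty-second notes: eighth = 4; dotted quarter = 12; eighth note = 4; a full eighth-note quintuplet (5 notes) (five quintuplet eighths span one half) = 16; thirty-second = 1; sixteenth = 2; a full eighth-note quintuplet (5 notes) (five quintuplet eighths span one half) = 16.
Sum: 4 + 12 + 4 + 16 + 1 + 2 + 16 = 55 thirty-second notes.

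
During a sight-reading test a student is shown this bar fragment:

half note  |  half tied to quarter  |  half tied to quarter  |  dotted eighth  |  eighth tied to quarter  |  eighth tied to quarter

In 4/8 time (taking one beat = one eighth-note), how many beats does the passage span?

23.5

One eighth-note beat = 2 sixteenth notes.
Convert each value to sixteenth notes: half note = 8; half tied to quarter (half + quarter) = 12; half tied to quarter (half + quarter) = 12; dotted eighth = 3; eighth tied to quarter (eighth + quarter) = 6; eighth tied to quarter (eighth + quarter) = 6.
Sum: 8 + 12 + 12 + 3 + 6 + 6 = 47.
47 ÷ 2 = 23.5 beats.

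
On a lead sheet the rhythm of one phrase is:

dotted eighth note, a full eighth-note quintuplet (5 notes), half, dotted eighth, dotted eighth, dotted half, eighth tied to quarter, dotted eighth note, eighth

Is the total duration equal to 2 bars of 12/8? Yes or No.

One bar of 12/8 = 24 sixteenth notes, so 2 bars = 48.
Convert each value to sixteenth notes: dotted eighth note = 3; a full eighth-note quintuplet (5 notes) (five quintuplet eighths span one half) = 8; half = 8; dotted eighth = 3; dotted eighth = 3; dotted half = 12; eighth tied to quarter (eighth + quarter) = 6; dotted eighth note = 3; eighth = 2.
Total: 3 + 8 + 8 + 3 + 3 + 12 + 6 + 3 + 2 = 48.
48 equals 48, so the answer is Yes.

Yes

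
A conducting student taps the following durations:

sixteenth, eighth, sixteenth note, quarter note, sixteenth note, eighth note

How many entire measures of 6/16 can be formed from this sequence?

1

One bar of 6/16 = 6 sixteenth notes.
In sixteenth notes: sixteenth = 1; eighth = 2; sixteenth note = 1; quarter note = 4; sixteenth note = 1; eighth note = 2.
Altogether 1 + 2 + 1 + 4 + 1 + 2 = 11.
11 ÷ 6 = 1 complete bar with 5 left over.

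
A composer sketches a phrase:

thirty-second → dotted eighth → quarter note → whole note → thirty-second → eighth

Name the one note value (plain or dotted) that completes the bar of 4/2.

The bar of 4/2 = 64 thirty-second notes.
Express everything in thirty-second notes: thirty-second = 1; dotted eighth = 6; quarter note = 8; whole note = 32; thirty-second = 1; eighth = 4.
Altogether 1 + 6 + 8 + 32 + 1 + 4 = 52.
Remaining: 64 − 52 = 12 thirty-second notes, which is a dotted quarter note.

dotted quarter note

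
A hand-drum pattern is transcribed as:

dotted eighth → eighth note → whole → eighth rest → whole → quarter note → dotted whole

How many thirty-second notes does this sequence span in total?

In thirty-second notes: dotted eighth = 6; eighth note = 4; whole = 32; eighth rest = 4; whole = 32; quarter note = 8; dotted whole = 48.
Total: 6 + 4 + 32 + 4 + 32 + 8 + 48 = 134 thirty-second notes.

134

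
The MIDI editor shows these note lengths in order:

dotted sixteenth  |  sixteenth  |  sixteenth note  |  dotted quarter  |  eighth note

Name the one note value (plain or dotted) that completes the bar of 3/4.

thirty-second note

The bar of 3/4 = 24 thirty-second notes.
In thirty-second notes: dotted sixteenth = 3; sixteenth = 2; sixteenth note = 2; dotted quarter = 12; eighth note = 4.
Adding: 3 + 2 + 2 + 12 + 4 = 23.
Remaining: 24 − 23 = 1 thirty-second note, which is a thirty-second note.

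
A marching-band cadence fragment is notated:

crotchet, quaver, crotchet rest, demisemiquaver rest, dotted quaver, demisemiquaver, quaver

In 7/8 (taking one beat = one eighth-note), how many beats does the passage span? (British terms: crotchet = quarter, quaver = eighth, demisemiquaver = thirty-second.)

One eighth-note beat = 4 thirty-second notes.
Express everything in thirty-second notes: crotchet = 8; quaver = 4; crotchet rest = 8; demisemiquaver rest = 1; dotted quaver = 6; demisemiquaver = 1; quaver = 4.
Altogether 8 + 4 + 8 + 1 + 6 + 1 + 4 = 32.
32 ÷ 4 = 8 beats.

8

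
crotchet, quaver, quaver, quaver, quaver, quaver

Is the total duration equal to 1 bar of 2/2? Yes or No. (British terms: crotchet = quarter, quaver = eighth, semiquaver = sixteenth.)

One bar of 2/2 = 8 eighth notes.
Convert each value to eighth notes: crotchet = 2; quaver = 1; quaver = 1; quaver = 1; quaver = 1; quaver = 1.
Sum: 2 + 1 + 1 + 1 + 1 + 1 = 7.
7 falls short of 8, so the answer is No.

No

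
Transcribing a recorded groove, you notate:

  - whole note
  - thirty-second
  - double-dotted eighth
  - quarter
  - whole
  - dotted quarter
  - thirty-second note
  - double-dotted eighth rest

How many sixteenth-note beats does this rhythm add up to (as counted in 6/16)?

50

One sixteenth-note beat = 2 thirty-second notes.
Each duration in thirty-second notes: whole note = 32; thirty-second = 1; double-dotted eighth = 7; quarter = 8; whole = 32; dotted quarter = 12; thirty-second note = 1; double-dotted eighth rest = 7.
Adding: 32 + 1 + 7 + 8 + 32 + 12 + 1 + 7 = 100.
100 ÷ 2 = 50 beats.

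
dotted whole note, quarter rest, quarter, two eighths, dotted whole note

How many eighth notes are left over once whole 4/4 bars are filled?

6

One bar of 4/4 = 8 eighth notes.
Express everything in eighth notes: dotted whole note = 12; quarter rest = 2; quarter = 2; eighth = 1; eighth = 1; dotted whole note = 12.
Altogether 12 + 2 + 2 + 1 + 1 + 12 = 30.
30 ÷ 8 = 3 complete bars with 6 eighth notes remaining.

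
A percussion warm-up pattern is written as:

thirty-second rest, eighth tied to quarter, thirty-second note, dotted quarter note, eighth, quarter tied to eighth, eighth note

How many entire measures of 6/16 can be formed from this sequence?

3

One bar of 6/16 = 12 thirty-second notes.
Convert each value to thirty-second notes: thirty-second rest = 1; eighth tied to quarter (eighth + quarter) = 12; thirty-second note = 1; dotted quarter note = 12; eighth = 4; quarter tied to eighth (quarter + eighth) = 12; eighth note = 4.
Altogether 1 + 12 + 1 + 12 + 4 + 12 + 4 = 46.
46 ÷ 12 = 3 complete bars with 10 left over.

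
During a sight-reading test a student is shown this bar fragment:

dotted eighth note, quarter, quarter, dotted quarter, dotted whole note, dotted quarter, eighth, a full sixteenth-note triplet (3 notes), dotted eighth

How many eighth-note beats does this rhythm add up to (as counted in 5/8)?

27

One eighth-note beat = 2 sixteenth notes.
Each duration in sixteenth notes: dotted eighth note = 3; quarter = 4; quarter = 4; dotted quarter = 6; dotted whole note = 24; dotted quarter = 6; eighth = 2; a full sixteenth-note triplet (3 notes) (three triplet sixteenths span one eighth) = 2; dotted eighth = 3.
Sum: 3 + 4 + 4 + 6 + 24 + 6 + 2 + 2 + 3 = 54.
54 ÷ 2 = 27 beats.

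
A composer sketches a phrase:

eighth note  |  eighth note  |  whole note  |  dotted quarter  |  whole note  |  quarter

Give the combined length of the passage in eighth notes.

23

In eighth notes: eighth note = 1; eighth note = 1; whole note = 8; dotted quarter = 3; whole note = 8; quarter = 2.
Adding: 1 + 1 + 8 + 3 + 8 + 2 = 23 eighth notes.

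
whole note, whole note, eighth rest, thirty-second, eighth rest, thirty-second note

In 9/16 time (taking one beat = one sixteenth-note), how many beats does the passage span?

One sixteenth-note beat = 2 thirty-second notes.
Each duration in thirty-second notes: whole note = 32; whole note = 32; eighth rest = 4; thirty-second = 1; eighth rest = 4; thirty-second note = 1.
Total: 32 + 32 + 4 + 1 + 4 + 1 = 74.
74 ÷ 2 = 37 beats.

37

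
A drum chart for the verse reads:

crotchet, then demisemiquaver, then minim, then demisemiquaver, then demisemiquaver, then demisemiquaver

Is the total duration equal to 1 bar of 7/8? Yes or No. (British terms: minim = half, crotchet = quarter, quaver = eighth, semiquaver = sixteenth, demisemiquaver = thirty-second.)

Yes

One bar of 7/8 = 28 thirty-second notes.
Each duration in thirty-second notes: crotchet = 8; demisemiquaver = 1; minim = 16; demisemiquaver = 1; demisemiquaver = 1; demisemiquaver = 1.
Total: 8 + 1 + 16 + 1 + 1 + 1 = 28.
28 equals 28, so the answer is Yes.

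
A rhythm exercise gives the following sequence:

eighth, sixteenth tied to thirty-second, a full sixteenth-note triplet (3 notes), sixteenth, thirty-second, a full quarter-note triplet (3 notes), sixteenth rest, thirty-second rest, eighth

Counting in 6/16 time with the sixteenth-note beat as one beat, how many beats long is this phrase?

One sixteenth-note beat = 2 thirty-second notes.
Convert each value to thirty-second notes: eighth = 4; sixteenth tied to thirty-second (sixteenth + thirty-second) = 3; a full sixteenth-note triplet (3 notes) (three triplet sixteenths span one eighth) = 4; sixteenth = 2; thirty-second = 1; a full quarter-note triplet (3 notes) (three triplet quarters span one half) = 16; sixteenth rest = 2; thirty-second rest = 1; eighth = 4.
Altogether 4 + 3 + 4 + 2 + 1 + 16 + 2 + 1 + 4 = 37.
37 ÷ 2 = 18.5 beats.

18.5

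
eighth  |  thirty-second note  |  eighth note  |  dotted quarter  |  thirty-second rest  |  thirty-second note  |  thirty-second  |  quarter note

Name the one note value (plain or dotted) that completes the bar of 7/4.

dotted half note

The bar of 7/4 = 56 thirty-second notes.
Convert each value to thirty-second notes: eighth = 4; thirty-second note = 1; eighth note = 4; dotted quarter = 12; thirty-second rest = 1; thirty-second note = 1; thirty-second = 1; quarter note = 8.
Altogether 4 + 1 + 4 + 12 + 1 + 1 + 1 + 8 = 32.
Remaining: 56 − 32 = 24 thirty-second notes, which is a dotted half note.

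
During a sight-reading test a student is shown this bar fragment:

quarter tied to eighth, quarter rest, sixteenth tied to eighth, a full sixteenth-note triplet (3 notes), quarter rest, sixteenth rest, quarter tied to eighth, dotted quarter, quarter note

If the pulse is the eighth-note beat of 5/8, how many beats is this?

One eighth-note beat = 2 sixteenth notes.
Express everything in sixteenth notes: quarter tied to eighth (quarter + eighth) = 6; quarter rest = 4; sixteenth tied to eighth (sixteenth + eighth) = 3; a full sixteenth-note triplet (3 notes) (three triplet sixteenths span one eighth) = 2; quarter rest = 4; sixteenth rest = 1; quarter tied to eighth (quarter + eighth) = 6; dotted quarter = 6; quarter note = 4.
Altogether 6 + 4 + 3 + 2 + 4 + 1 + 6 + 6 + 4 = 36.
36 ÷ 2 = 18 beats.

18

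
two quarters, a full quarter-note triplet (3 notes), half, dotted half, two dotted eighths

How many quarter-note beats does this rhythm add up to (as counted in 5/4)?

One quarter-note beat = 4 sixteenth notes.
In sixteenth notes: quarter = 4; quarter = 4; a full quarter-note triplet (3 notes) (three triplet quarters span one half) = 8; half = 8; dotted half = 12; dotted eighth = 3; dotted eighth = 3.
Adding: 4 + 4 + 8 + 8 + 12 + 3 + 3 = 42.
42 ÷ 4 = 10.5 beats.

10.5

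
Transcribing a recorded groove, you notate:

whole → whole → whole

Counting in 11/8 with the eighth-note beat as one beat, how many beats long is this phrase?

24

One eighth-note beat = 2 sixteenth notes.
Each duration in sixteenth notes: whole = 16; whole = 16; whole = 16.
Altogether 16 + 16 + 16 = 48.
48 ÷ 2 = 24 beats.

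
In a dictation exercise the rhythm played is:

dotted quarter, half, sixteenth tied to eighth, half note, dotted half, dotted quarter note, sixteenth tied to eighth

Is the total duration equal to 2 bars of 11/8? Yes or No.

No

One bar of 11/8 = 22 sixteenth notes, so 2 bars = 44.
In sixteenth notes: dotted quarter = 6; half = 8; sixteenth tied to eighth (sixteenth + eighth) = 3; half note = 8; dotted half = 12; dotted quarter note = 6; sixteenth tied to eighth (sixteenth + eighth) = 3.
Total: 6 + 8 + 3 + 8 + 12 + 6 + 3 = 46.
46 exceeds 44, so the answer is No.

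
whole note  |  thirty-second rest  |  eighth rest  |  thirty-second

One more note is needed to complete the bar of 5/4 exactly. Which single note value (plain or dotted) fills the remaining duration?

The bar of 5/4 = 40 thirty-second notes.
Convert each value to thirty-second notes: whole note = 32; thirty-second rest = 1; eighth rest = 4; thirty-second = 1.
Altogether 32 + 1 + 4 + 1 = 38.
Remaining: 40 − 38 = 2 thirty-second notes, which is a sixteenth note.

sixteenth note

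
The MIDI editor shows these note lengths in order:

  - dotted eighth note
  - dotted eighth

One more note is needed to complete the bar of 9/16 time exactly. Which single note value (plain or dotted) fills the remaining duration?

The bar of 9/16 = 9 sixteenth notes.
In sixteenth notes: dotted eighth note = 3; dotted eighth = 3.
Adding: 3 + 3 = 6.
Remaining: 9 − 6 = 3 sixteenth notes, which is a dotted eighth note.

dotted eighth note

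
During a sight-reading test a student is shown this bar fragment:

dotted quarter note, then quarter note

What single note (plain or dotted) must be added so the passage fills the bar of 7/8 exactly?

The bar of 7/8 = 7 eighth notes.
In eighth notes: dotted quarter note = 3; quarter note = 2.
Adding: 3 + 2 = 5.
Remaining: 7 − 5 = 2 eighth notes, which is a quarter note.

quarter note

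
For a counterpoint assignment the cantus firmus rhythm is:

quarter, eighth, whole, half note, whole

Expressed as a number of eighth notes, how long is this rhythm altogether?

Express everything in eighth notes: quarter = 2; eighth = 1; whole = 8; half note = 4; whole = 8.
Adding: 2 + 1 + 8 + 4 + 8 = 23 eighth notes.

23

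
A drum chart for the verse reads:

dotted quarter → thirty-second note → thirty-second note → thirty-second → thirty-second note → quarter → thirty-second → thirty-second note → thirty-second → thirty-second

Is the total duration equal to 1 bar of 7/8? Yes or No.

Yes

One bar of 7/8 = 28 thirty-second notes.
Convert each value to thirty-second notes: dotted quarter = 12; thirty-second note = 1; thirty-second note = 1; thirty-second = 1; thirty-second note = 1; quarter = 8; thirty-second = 1; thirty-second note = 1; thirty-second = 1; thirty-second = 1.
Adding: 12 + 1 + 1 + 1 + 1 + 8 + 1 + 1 + 1 + 1 = 28.
28 equals 28, so the answer is Yes.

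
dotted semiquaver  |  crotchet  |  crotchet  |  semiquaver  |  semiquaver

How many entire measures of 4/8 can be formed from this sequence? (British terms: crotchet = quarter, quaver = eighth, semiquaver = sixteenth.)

One bar of 4/8 = 16 thirty-second notes.
In thirty-second notes: dotted semiquaver = 3; crotchet = 8; crotchet = 8; semiquaver = 2; semiquaver = 2.
Sum: 3 + 8 + 8 + 2 + 2 = 23.
23 ÷ 16 = 1 complete bar with 7 left over.

1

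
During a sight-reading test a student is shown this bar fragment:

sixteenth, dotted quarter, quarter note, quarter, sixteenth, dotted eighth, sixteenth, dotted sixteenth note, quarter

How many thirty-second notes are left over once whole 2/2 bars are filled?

19

One bar of 2/2 = 32 thirty-second notes.
Convert each value to thirty-second notes: sixteenth = 2; dotted quarter = 12; quarter note = 8; quarter = 8; sixteenth = 2; dotted eighth = 6; sixteenth = 2; dotted sixteenth note = 3; quarter = 8.
Sum: 2 + 12 + 8 + 8 + 2 + 6 + 2 + 3 + 8 = 51.
51 ÷ 32 = 1 complete bar with 19 thirty-second notes remaining.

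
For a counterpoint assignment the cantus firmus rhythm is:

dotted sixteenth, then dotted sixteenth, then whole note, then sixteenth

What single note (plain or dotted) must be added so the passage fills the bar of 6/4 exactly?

The bar of 6/4 = 48 thirty-second notes.
Express everything in thirty-second notes: dotted sixteenth = 3; dotted sixteenth = 3; whole note = 32; sixteenth = 2.
Altogether 3 + 3 + 32 + 2 = 40.
Remaining: 48 − 40 = 8 thirty-second notes, which is a quarter note.

quarter note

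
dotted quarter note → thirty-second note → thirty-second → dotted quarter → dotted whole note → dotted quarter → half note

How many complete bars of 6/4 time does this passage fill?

2

One bar of 6/4 = 48 thirty-second notes.
Express everything in thirty-second notes: dotted quarter note = 12; thirty-second note = 1; thirty-second = 1; dotted quarter = 12; dotted whole note = 48; dotted quarter = 12; half note = 16.
Altogether 12 + 1 + 1 + 12 + 48 + 12 + 16 = 102.
102 ÷ 48 = 2 complete bars with 6 left over.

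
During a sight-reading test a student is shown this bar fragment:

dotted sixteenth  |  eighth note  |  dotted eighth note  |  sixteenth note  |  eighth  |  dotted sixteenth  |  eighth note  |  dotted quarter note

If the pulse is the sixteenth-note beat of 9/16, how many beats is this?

One sixteenth-note beat = 2 thirty-second notes.
Working in thirty-second notes: dotted sixteenth = 3; eighth note = 4; dotted eighth note = 6; sixteenth note = 2; eighth = 4; dotted sixteenth = 3; eighth note = 4; dotted quarter note = 12.
Total: 3 + 4 + 6 + 2 + 4 + 3 + 4 + 12 = 38.
38 ÷ 2 = 19 beats.

19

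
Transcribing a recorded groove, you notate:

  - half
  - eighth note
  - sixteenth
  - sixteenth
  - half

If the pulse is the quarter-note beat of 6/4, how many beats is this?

5

One quarter-note beat = 4 sixteenth notes.
In sixteenth notes: half = 8; eighth note = 2; sixteenth = 1; sixteenth = 1; half = 8.
Adding: 8 + 2 + 1 + 1 + 8 = 20.
20 ÷ 4 = 5 beats.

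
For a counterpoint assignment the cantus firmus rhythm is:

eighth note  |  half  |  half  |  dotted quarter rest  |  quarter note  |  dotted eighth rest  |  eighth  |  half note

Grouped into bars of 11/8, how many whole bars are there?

1

One bar of 11/8 = 22 sixteenth notes.
Each duration in sixteenth notes: eighth note = 2; half = 8; half = 8; dotted quarter rest = 6; quarter note = 4; dotted eighth rest = 3; eighth = 2; half note = 8.
Total: 2 + 8 + 8 + 6 + 4 + 3 + 2 + 8 = 41.
41 ÷ 22 = 1 complete bar with 19 left over.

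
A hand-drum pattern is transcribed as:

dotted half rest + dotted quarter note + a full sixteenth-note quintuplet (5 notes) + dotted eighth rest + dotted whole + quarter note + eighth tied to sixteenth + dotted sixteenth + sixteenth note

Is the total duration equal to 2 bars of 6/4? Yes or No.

No

One bar of 6/4 = 48 thirty-second notes, so 2 bars = 96.
In thirty-second notes: dotted half rest = 24; dotted quarter note = 12; a full sixteenth-note quintuplet (5 notes) (five quintuplet sixteenths span one quarter) = 8; dotted eighth rest = 6; dotted whole = 48; quarter note = 8; eighth tied to sixteenth (eighth + sixteenth) = 6; dotted sixteenth = 3; sixteenth note = 2.
Total: 24 + 12 + 8 + 6 + 48 + 8 + 6 + 3 + 2 = 117.
117 exceeds 96, so the answer is No.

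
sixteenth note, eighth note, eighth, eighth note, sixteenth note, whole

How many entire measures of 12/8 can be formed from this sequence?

One bar of 12/8 = 24 sixteenth notes.
Convert each value to sixteenth notes: sixteenth note = 1; eighth note = 2; eighth = 2; eighth note = 2; sixteenth note = 1; whole = 16.
Sum: 1 + 2 + 2 + 2 + 1 + 16 = 24.
24 ÷ 24 = 1 complete bar with 0 left over.

1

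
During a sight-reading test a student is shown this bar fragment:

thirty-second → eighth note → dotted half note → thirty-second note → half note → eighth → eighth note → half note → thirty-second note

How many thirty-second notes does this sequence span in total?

Each duration in thirty-second notes: thirty-second = 1; eighth note = 4; dotted half note = 24; thirty-second note = 1; half note = 16; eighth = 4; eighth note = 4; half note = 16; thirty-second note = 1.
Total: 1 + 4 + 24 + 1 + 16 + 4 + 4 + 16 + 1 = 71 thirty-second notes.

71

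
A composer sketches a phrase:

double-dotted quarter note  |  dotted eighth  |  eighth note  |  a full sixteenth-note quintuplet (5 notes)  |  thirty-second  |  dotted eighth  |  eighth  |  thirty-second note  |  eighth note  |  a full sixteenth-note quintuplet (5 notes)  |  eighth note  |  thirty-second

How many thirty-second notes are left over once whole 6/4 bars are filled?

One bar of 6/4 = 48 thirty-second notes.
Convert each value to thirty-second notes: double-dotted quarter note = 14; dotted eighth = 6; eighth note = 4; a full sixteenth-note quintuplet (5 notes) (five quintuplet sixteenths span one quarter) = 8; thirty-second = 1; dotted eighth = 6; eighth = 4; thirty-second note = 1; eighth note = 4; a full sixteenth-note quintuplet (5 notes) (five quintuplet sixteenths span one quarter) = 8; eighth note = 4; thirty-second = 1.
Altogether 14 + 6 + 4 + 8 + 1 + 6 + 4 + 1 + 4 + 8 + 4 + 1 = 61.
61 ÷ 48 = 1 complete bar with 13 thirty-second notes remaining.

13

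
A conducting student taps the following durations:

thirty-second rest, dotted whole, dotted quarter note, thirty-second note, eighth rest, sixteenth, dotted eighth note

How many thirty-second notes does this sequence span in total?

74

Working in thirty-second notes: thirty-second rest = 1; dotted whole = 48; dotted quarter note = 12; thirty-second note = 1; eighth rest = 4; sixteenth = 2; dotted eighth note = 6.
Total: 1 + 48 + 12 + 1 + 4 + 2 + 6 = 74 thirty-second notes.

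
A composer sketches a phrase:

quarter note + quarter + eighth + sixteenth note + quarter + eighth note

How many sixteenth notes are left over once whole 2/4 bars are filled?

One bar of 2/4 = 8 sixteenth notes.
Convert each value to sixteenth notes: quarter note = 4; quarter = 4; eighth = 2; sixteenth note = 1; quarter = 4; eighth note = 2.
Altogether 4 + 4 + 2 + 1 + 4 + 2 = 17.
17 ÷ 8 = 2 complete bars with 1 sixteenth note remaining.

1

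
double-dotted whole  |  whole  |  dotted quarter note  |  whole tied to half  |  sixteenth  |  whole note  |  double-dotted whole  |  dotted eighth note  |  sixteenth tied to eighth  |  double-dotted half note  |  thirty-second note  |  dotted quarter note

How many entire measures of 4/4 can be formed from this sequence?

9

One bar of 4/4 = 32 thirty-second notes.
Each duration in thirty-second notes: double-dotted whole = 56; whole = 32; dotted quarter note = 12; whole tied to half (whole + half) = 48; sixteenth = 2; whole note = 32; double-dotted whole = 56; dotted eighth note = 6; sixteenth tied to eighth (sixteenth + eighth) = 6; double-dotted half note = 28; thirty-second note = 1; dotted quarter note = 12.
Sum: 56 + 32 + 12 + 48 + 2 + 32 + 56 + 6 + 6 + 28 + 1 + 12 = 291.
291 ÷ 32 = 9 complete bars with 3 left over.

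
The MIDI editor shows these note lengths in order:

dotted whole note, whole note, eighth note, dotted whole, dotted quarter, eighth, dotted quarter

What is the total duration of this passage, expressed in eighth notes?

40

Working in eighth notes: dotted whole note = 12; whole note = 8; eighth note = 1; dotted whole = 12; dotted quarter = 3; eighth = 1; dotted quarter = 3.
Altogether 12 + 8 + 1 + 12 + 3 + 1 + 3 = 40 eighth notes.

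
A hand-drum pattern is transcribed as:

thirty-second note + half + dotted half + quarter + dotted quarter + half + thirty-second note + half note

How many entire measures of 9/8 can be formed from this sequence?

One bar of 9/8 = 36 thirty-second notes.
Working in thirty-second notes: thirty-second note = 1; half = 16; dotted half = 24; quarter = 8; dotted quarter = 12; half = 16; thirty-second note = 1; half note = 16.
Adding: 1 + 16 + 24 + 8 + 12 + 16 + 1 + 16 = 94.
94 ÷ 36 = 2 complete bars with 22 left over.

2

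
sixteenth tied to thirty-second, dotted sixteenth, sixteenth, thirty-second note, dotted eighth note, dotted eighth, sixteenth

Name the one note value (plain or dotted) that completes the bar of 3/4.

thirty-second note

The bar of 3/4 = 24 thirty-second notes.
Express everything in thirty-second notes: sixteenth tied to thirty-second (sixteenth + thirty-second) = 3; dotted sixteenth = 3; sixteenth = 2; thirty-second note = 1; dotted eighth note = 6; dotted eighth = 6; sixteenth = 2.
Adding: 3 + 3 + 2 + 1 + 6 + 6 + 2 = 23.
Remaining: 24 − 23 = 1 thirty-second note, which is a thirty-second note.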